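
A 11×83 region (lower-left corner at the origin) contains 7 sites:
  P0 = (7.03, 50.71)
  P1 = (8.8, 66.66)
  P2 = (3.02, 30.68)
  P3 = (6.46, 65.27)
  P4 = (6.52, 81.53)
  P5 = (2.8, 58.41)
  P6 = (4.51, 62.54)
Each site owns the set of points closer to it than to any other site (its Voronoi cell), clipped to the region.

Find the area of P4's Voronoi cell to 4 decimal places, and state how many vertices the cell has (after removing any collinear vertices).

1. box [0,11]×[0,83]: [(0, 0) (11, 0) (11, 83) (0, 83)]
2. ⊥bis P4·P0 via (6.775,66.12): [(0, 66.0079) (11, 66.1899) (11, 83) (0, 83)]  |A|=185.9121
3. ⊥bis P4·P1 via (7.66,74.095): [(0, 72.9205) (11, 74.6071) (11, 83) (0, 83)]  |A|=101.5981
4. ⊥bis P4·P2 via (4.77,56.105): [(0, 72.9205) (11, 74.6071) (11, 83) (0, 83)]  |A|=101.5981
5. ⊥bis P4·P3 via (6.49,73.4): [(0, 73.4239) (3.2063, 73.4121) (11, 74.6071) (11, 83) (0, 83)]  |A|=100.791
6. ⊥bis P4·P5 via (4.66,69.97): [(0, 73.4239) (3.2063, 73.4121) (11, 74.6071) (11, 83) (0, 83)]  |A|=100.791
7. ⊥bis P4·P6 via (5.515,72.035): [(0, 73.4239) (3.2063, 73.4121) (11, 74.6071) (11, 83) (0, 83)]  |A|=100.791
8. canonical 5-gon: [(0, 73.4239) (3.2063, 73.4121) (11, 74.6071) (11, 83) (0, 83)]
9. shoelace: 100.791

Area of P4's cell: 100.7910 (5 vertices)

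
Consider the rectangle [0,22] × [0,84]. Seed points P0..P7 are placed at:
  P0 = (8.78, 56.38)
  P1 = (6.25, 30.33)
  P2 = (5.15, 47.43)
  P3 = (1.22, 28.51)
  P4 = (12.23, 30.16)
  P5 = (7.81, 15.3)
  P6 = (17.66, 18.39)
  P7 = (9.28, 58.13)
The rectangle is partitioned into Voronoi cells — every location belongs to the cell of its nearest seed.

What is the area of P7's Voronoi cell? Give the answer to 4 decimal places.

1. box [0,22]×[0,84]: [(0, 0) (22, 0) (22, 84) (0, 84)]
2. ⊥bis P7·P0 via (9.03,57.255): [(0, 59.835) (22, 53.5493) (22, 84) (0, 84)]  |A|=600.7729
3. ⊥bis P7·P1 via (7.765,44.23): [(0, 59.835) (22, 53.5493) (22, 84) (0, 84)]  |A|=600.7729
4. ⊥bis P7·P2 via (7.215,52.78): [(0, 59.835) (22, 53.5493) (22, 84) (0, 84)]  |A|=600.7729
5. ⊥bis P7·P3 via (5.25,43.32): [(0, 59.835) (22, 53.5493) (22, 84) (0, 84)]  |A|=600.7729
6. ⊥bis P7·P4 via (10.755,44.145): [(0, 59.835) (22, 53.5493) (22, 84) (0, 84)]  |A|=600.7729
7. ⊥bis P7·P5 via (8.545,36.715): [(0, 59.835) (22, 53.5493) (22, 84) (0, 84)]  |A|=600.7729
8. ⊥bis P7·P6 via (13.47,38.26): [(0, 59.835) (22, 53.5493) (22, 84) (0, 84)]  |A|=600.7729
9. canonical 4-gon: [(0, 59.835) (22, 53.5493) (22, 84) (0, 84)]
10. shoelace: 600.7729

Area of P7's cell: 600.7729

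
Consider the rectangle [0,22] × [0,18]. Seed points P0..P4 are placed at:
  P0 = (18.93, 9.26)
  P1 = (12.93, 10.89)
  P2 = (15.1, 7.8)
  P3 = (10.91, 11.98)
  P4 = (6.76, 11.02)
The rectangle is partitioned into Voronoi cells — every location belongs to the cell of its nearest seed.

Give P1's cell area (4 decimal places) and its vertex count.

1. box [0,22]×[0,18]: [(0, 0) (22, 0) (22, 18) (0, 18)]
2. ⊥bis P1·P0 via (15.93,10.075): [(0, 0) (13.193, 0) (18.083, 18) (0, 18)]  |A|=281.4832
3. ⊥bis P1·P2 via (14.015,9.345): [(0, 0) (0.7081, 0) (16.1364, 10.8348) (18.083, 18) (0, 18)]  |A|=213.8476
4. ⊥bis P1·P3 via (11.92,11.435): [(8.8258, 5.7008) (16.1364, 10.8348) (18.083, 18) (15.4625, 18)]  |A|=37.309
5. ⊥bis P1·P4 via (9.845,10.955): [(9.7712, 7.4528) (9.7479, 6.3484) (16.1364, 10.8348) (18.083, 18) (15.4625, 18)]  |A|=36.8073
6. canonical 5-gon: [(9.7712, 7.4528) (9.7479, 6.3484) (16.1364, 10.8348) (18.083, 18) (15.4625, 18)]
7. shoelace: 36.8073

Area of P1's cell: 36.8073 (5 vertices)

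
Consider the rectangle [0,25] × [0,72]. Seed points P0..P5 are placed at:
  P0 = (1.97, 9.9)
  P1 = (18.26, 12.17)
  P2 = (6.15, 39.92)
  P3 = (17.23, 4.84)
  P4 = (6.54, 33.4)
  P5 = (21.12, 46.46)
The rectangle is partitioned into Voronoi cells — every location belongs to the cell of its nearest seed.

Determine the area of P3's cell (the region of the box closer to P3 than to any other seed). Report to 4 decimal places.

1. box [0,25]×[0,72]: [(0, 0) (25, 0) (25, 72) (0, 72)]
2. ⊥bis P3·P0 via (9.6,7.37): [(7.1562, 0) (25, 0) (25, 53.8135)]  |A|=480.1181
3. ⊥bis P3·P1 via (17.745,8.505): [(10.3222, 9.548) (7.1562, 0) (25, 0) (25, 7.4855)]  |A|=140.1222
4. ⊥bis P3·P2 via (11.69,22.38): [(10.3222, 9.548) (7.1562, 0) (25, 0) (25, 7.4855)]  |A|=140.1222
5. ⊥bis P3·P4 via (11.885,19.12): [(10.3222, 9.548) (7.1562, 0) (25, 0) (25, 7.4855)]  |A|=140.1222
6. ⊥bis P3·P5 via (19.175,25.65): [(10.3222, 9.548) (7.1562, 0) (25, 0) (25, 7.4855)]  |A|=140.1222
7. canonical 4-gon: [(10.3222, 9.548) (7.1562, 0) (25, 0) (25, 7.4855)]
8. shoelace: 140.1222

Area of P3's cell: 140.1222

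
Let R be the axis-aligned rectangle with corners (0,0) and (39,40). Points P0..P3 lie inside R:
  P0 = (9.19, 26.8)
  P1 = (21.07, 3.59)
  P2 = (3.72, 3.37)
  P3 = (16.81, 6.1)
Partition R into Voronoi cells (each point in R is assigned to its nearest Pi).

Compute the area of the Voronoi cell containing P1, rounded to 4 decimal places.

1. box [0,39]×[0,40]: [(0, 0) (39, 0) (39, 40) (0, 40)]
2. ⊥bis P1·P0 via (15.13,15.195): [(0, 7.4507) (0, 0) (39, 0) (39, 27.4128)]  |A|=679.8393
3. ⊥bis P1·P2 via (12.395,3.48): [(12.265, 13.7286) (12.4391, 0) (39, 0) (39, 27.4128)]  |A|=548.7617
4. ⊥bis P1·P3 via (18.94,4.845): [(29.3167, 22.4564) (16.0853, 0) (39, 0) (39, 27.4128)]  |A|=390.0144
5. canonical 4-gon: [(29.3167, 22.4564) (16.0853, 0) (39, 0) (39, 27.4128)]
6. shoelace: 390.0144

Area of P1's cell: 390.0144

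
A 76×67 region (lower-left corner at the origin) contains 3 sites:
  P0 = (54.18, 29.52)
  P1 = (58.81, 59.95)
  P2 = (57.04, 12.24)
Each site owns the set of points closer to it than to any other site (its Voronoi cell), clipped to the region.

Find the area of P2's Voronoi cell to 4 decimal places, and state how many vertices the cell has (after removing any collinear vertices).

Area of P2's cell: 1365.3690 (4 vertices)

1. box [0,76]×[0,67]: [(0, 0) (76, 0) (76, 67) (0, 67)]
2. ⊥bis P2·P0 via (55.61,20.88): [(0, 11.676) (0, 0) (76, 0) (76, 24.2547)]  |A|=1365.369
3. ⊥bis P2·P1 via (57.925,36.095): [(0, 11.676) (0, 0) (76, 0) (76, 24.2547)]  |A|=1365.369
4. canonical 4-gon: [(0, 11.676) (0, 0) (76, 0) (76, 24.2547)]
5. shoelace: 1365.369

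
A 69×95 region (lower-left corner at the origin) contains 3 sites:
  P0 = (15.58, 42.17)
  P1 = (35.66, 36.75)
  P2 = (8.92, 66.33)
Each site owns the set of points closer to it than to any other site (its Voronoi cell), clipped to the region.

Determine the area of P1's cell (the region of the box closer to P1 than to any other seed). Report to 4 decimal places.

1. box [0,69]×[0,95]: [(0, 0) (69, 0) (69, 95) (0, 95)]
2. ⊥bis P1·P0 via (25.62,39.46): [(14.9689, 0) (69, 0) (69, 95) (40.6114, 95)]  |A|=3914.9349
3. ⊥bis P1·P2 via (22.29,51.54): [(31.0078, 59.4208) (14.9689, 0) (69, 0) (69, 93.7653)]  |A|=3386.4591
4. canonical 4-gon: [(31.0078, 59.4208) (14.9689, 0) (69, 0) (69, 93.7653)]
5. shoelace: 3386.4591

Area of P1's cell: 3386.4591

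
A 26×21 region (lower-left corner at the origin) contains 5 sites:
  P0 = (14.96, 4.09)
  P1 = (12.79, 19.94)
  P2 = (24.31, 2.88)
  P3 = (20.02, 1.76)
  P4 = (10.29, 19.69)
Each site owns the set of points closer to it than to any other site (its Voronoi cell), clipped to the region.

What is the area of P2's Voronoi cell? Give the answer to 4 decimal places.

Area of P2's cell: 69.9657

1. box [0,26]×[0,21]: [(0, 0) (26, 0) (26, 21) (0, 21)]
2. ⊥bis P2·P0 via (19.635,3.485): [(19.184, 0) (26, 0) (26, 21) (21.9016, 21)]  |A|=114.6007
3. ⊥bis P2·P1 via (18.55,11.41): [(20.8627, 12.9717) (19.184, 0) (26, 0) (26, 16.4407)]  |A|=86.438
4. ⊥bis P2·P3 via (22.165,2.32): [(20.8627, 12.9717) (20.3727, 9.1852) (22.7707, 0) (26, 0) (26, 16.4407)]  |A|=69.9657
5. ⊥bis P2·P4 via (17.3,11.285): [(20.8627, 12.9717) (20.3727, 9.1852) (22.7707, 0) (26, 0) (26, 16.4407)]  |A|=69.9657
6. canonical 5-gon: [(20.8627, 12.9717) (20.3727, 9.1852) (22.7707, 0) (26, 0) (26, 16.4407)]
7. shoelace: 69.9657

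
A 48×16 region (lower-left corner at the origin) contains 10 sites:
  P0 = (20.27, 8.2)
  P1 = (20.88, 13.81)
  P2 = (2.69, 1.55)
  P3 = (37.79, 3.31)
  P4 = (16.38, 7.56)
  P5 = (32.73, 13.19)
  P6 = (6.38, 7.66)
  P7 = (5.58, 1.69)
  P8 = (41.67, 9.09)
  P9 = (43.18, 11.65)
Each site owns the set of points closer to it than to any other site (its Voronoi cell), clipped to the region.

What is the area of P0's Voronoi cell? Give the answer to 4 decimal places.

Area of P0's cell: 98.7530

1. box [0,48]×[0,16]: [(0, 0) (48, 0) (48, 16) (0, 16)]
2. ⊥bis P0·P1 via (20.575,11.005): [(0, 13.2422) (0, 0) (48, 0) (48, 8.023)]  |A|=510.3641
3. ⊥bis P0·P2 via (11.48,4.875): [(8.6716, 12.2993) (13.3241, 0) (48, 0) (48, 8.023)]  |A|=371.0101
4. ⊥bis P0·P3 via (29.03,5.755): [(30.2031, 9.9581) (8.6716, 12.2993) (13.3241, 0) (27.4237, 0)]  |A|=197.168
5. ⊥bis P0·P4 via (18.325,7.88): [(30.2031, 9.9581) (17.7605, 11.311) (19.6215, 0) (27.4237, 0)]  |A|=107.9584
6. ⊥bis P0·P5 via (26.5,10.695): [(28.8034, 4.9433) (26.64, 10.3455) (17.7605, 11.311) (19.6215, 0) (27.4237, 0)]  |A|=98.753
7. ⊥bis P0·P6 via (13.325,7.93): [(28.8034, 4.9433) (26.64, 10.3455) (17.7605, 11.311) (19.6215, 0) (27.4237, 0)]  |A|=98.753
8. ⊥bis P0·P7 via (12.925,4.945): [(28.8034, 4.9433) (26.64, 10.3455) (17.7605, 11.311) (19.6215, 0) (27.4237, 0)]  |A|=98.753
9. ⊥bis P0·P8 via (30.97,8.645): [(28.8034, 4.9433) (26.64, 10.3455) (17.7605, 11.311) (19.6215, 0) (27.4237, 0)]  |A|=98.753
10. ⊥bis P0·P9 via (31.725,9.925): [(28.8034, 4.9433) (26.64, 10.3455) (17.7605, 11.311) (19.6215, 0) (27.4237, 0)]  |A|=98.753
11. canonical 5-gon: [(28.8034, 4.9433) (26.64, 10.3455) (17.7605, 11.311) (19.6215, 0) (27.4237, 0)]
12. shoelace: 98.753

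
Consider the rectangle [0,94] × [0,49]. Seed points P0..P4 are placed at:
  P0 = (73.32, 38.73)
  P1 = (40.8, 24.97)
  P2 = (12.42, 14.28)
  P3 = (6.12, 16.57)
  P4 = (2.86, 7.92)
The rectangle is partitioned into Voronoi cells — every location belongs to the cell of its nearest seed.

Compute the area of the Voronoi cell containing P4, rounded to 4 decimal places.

Area of P4's cell: 136.4643

1. box [0,94]×[0,49]: [(0, 0) (94, 0) (94, 49) (0, 49)]
2. ⊥bis P4·P0 via (38.09,23.325): [(0, 0) (48.2893, 0) (26.8631, 49) (0, 49)]  |A|=1841.2342
3. ⊥bis P4·P1 via (21.83,16.445): [(0, 0) (29.2203, 0) (7.2, 49) (0, 49)]  |A|=892.2965
4. ⊥bis P4·P2 via (7.64,11.1): [(0, 22.584) (0, 0) (15.0245, 0)]  |A|=169.6571
5. ⊥bis P4·P3 via (4.49,12.245): [(7.6774, 11.0437) (0, 13.9372) (0, 0) (15.0245, 0)]  |A|=136.4643
6. canonical 4-gon: [(7.6774, 11.0437) (0, 13.9372) (0, 0) (15.0245, 0)]
7. shoelace: 136.4643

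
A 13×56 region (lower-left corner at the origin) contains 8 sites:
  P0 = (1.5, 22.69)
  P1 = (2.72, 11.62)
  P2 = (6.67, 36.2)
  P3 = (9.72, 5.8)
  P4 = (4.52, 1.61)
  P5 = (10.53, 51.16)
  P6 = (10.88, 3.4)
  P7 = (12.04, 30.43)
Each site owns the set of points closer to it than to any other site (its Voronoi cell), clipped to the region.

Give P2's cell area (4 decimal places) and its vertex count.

1. box [0,13]×[0,56]: [(0, 0) (13, 0) (13, 56) (0, 56)]
2. ⊥bis P2·P0 via (4.085,29.445): [(0, 31.0082) (13, 26.0334) (13, 56) (0, 56)]  |A|=357.2292
3. ⊥bis P2·P1 via (4.695,23.91): [(0, 31.0082) (13, 26.0334) (13, 56) (0, 56)]  |A|=357.2292
4. ⊥bis P2·P3 via (8.195,21): [(0, 31.0082) (13, 26.0334) (13, 56) (0, 56)]  |A|=357.2292
5. ⊥bis P2·P4 via (5.595,18.905): [(0, 31.0082) (13, 26.0334) (13, 56) (0, 56)]  |A|=357.2292
6. ⊥bis P2·P5 via (8.6,43.68): [(0, 45.899) (0, 31.0082) (13, 26.0334) (13, 42.5447)]  |A|=204.1132
7. ⊥bis P2·P6 via (8.775,19.8): [(0, 45.899) (0, 31.0082) (13, 26.0334) (13, 42.5447)]  |A|=204.1132
8. ⊥bis P2·P7 via (9.355,33.315): [(0, 45.899) (0, 31.0082) (4.8728, 29.1435) (13, 36.7073) (13, 42.5447)]  |A|=160.7387
9. canonical 5-gon: [(0, 45.899) (0, 31.0082) (4.8728, 29.1435) (13, 36.7073) (13, 42.5447)]
10. shoelace: 160.7387

Area of P2's cell: 160.7387 (5 vertices)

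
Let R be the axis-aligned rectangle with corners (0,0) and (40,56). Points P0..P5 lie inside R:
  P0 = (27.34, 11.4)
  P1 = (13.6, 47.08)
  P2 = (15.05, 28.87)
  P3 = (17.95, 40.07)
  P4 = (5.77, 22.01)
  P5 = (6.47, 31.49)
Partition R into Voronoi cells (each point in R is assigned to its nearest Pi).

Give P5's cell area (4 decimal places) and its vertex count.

1. box [0,40]×[0,56]: [(0, 0) (40, 0) (40, 56) (0, 56)]
2. ⊥bis P5·P0 via (16.905,21.445): [(0, 3.8837) (40, 45.4367) (40, 56) (0, 56)]  |A|=1253.5934
3. ⊥bis P5·P1 via (10.035,39.285): [(0, 43.8745) (0, 3.8837) (26.7288, 31.6502)]  |A|=534.4526
4. ⊥bis P5·P2 via (10.76,30.18): [(13.1108, 37.8783) (0, 43.8745) (0, 3.8837) (3.9985, 8.0374)]  |A|=302.8895
5. ⊥bis P5·P3 via (12.21,35.78): [(12.3946, 35.533) (9.3595, 39.5939) (0, 43.8745) (0, 3.8837) (3.9985, 8.0374)]  |A|=297.8763
6. ⊥bis P5·P4 via (6.12,26.75): [(9.6334, 26.4906) (12.3946, 35.533) (9.3595, 39.5939) (0, 43.8745) (0, 27.2019)]  |A|=160.3698
7. canonical 5-gon: [(9.6334, 26.4906) (12.3946, 35.533) (9.3595, 39.5939) (0, 43.8745) (0, 27.2019)]
8. shoelace: 160.3698

Area of P5's cell: 160.3698 (5 vertices)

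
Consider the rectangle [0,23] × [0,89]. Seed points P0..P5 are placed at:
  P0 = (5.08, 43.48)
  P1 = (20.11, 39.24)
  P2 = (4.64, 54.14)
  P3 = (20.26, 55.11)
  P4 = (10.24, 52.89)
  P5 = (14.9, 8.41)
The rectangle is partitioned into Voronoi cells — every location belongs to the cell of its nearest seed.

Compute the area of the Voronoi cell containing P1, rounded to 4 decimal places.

1. box [0,23]×[0,89]: [(0, 0) (23, 0) (23, 89) (0, 89)]
2. ⊥bis P1·P0 via (12.595,41.36): [(0.9272, 0) (23, 0) (23, 78.2438)]  |A|=863.5278
3. ⊥bis P1·P2 via (12.375,46.69): [(14.8126, 49.2208) (0.9272, 0) (23, 0) (23, 57.7215)]  |A|=779.5152
4. ⊥bis P1·P3 via (20.185,47.175): [(14.2512, 47.2311) (0.9272, 0) (23, 0) (23, 47.1484)]  |A|=727.505
5. ⊥bis P1·P4 via (15.175,46.065): [(16.7549, 47.2074) (13.6013, 44.9271) (0.9272, 0) (23, 0) (23, 47.1484)]  |A|=724.613
6. ⊥bis P1·P5 via (17.505,23.825): [(16.7549, 47.2074) (13.6013, 44.9271) (8.0968, 25.4149) (23, 22.8964) (23, 47.1484)]  |A|=273.5104
7. canonical 5-gon: [(16.7549, 47.2074) (13.6013, 44.9271) (8.0968, 25.4149) (23, 22.8964) (23, 47.1484)]
8. shoelace: 273.5104

Area of P1's cell: 273.5104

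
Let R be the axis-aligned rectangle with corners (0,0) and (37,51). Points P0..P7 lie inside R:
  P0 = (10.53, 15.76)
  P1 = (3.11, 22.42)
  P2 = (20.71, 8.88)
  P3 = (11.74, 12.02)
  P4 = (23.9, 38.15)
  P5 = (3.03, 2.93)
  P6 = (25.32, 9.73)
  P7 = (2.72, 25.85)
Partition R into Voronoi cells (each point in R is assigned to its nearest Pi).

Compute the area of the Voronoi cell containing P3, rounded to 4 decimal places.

Area of P3's cell: 94.5576

1. box [0,37]×[0,51]: [(0, 0) (37, 0) (37, 51) (0, 51)]
2. ⊥bis P3·P0 via (11.135,13.89): [(0, 10.2875) (0, 0) (37, 0) (37, 22.2581)]  |A|=602.0934
3. ⊥bis P3·P1 via (7.425,17.22): [(0, 10.2875) (0, 0) (37, 0) (37, 22.2581)]  |A|=602.0934
4. ⊥bis P3·P2 via (16.225,10.45): [(18.2331, 16.1864) (0, 10.2875) (0, 0) (12.5669, 0)]  |A|=195.4932
5. ⊥bis P3·P4 via (17.82,25.085): [(18.2331, 16.1864) (0, 10.2875) (0, 0) (12.5669, 0)]  |A|=195.4932
6. ⊥bis P3·P5 via (7.385,7.475): [(13.2248, 1.8793) (18.2331, 16.1864) (3.3266, 11.3638)]  |A|=94.5576
7. ⊥bis P3·P6 via (18.53,10.875): [(13.2248, 1.8793) (18.2331, 16.1864) (3.3266, 11.3638)]  |A|=94.5576
8. ⊥bis P3·P7 via (7.23,18.935): [(13.2248, 1.8793) (18.2331, 16.1864) (3.3266, 11.3638)]  |A|=94.5576
9. canonical 3-gon: [(13.2248, 1.8793) (18.2331, 16.1864) (3.3266, 11.3638)]
10. shoelace: 94.5576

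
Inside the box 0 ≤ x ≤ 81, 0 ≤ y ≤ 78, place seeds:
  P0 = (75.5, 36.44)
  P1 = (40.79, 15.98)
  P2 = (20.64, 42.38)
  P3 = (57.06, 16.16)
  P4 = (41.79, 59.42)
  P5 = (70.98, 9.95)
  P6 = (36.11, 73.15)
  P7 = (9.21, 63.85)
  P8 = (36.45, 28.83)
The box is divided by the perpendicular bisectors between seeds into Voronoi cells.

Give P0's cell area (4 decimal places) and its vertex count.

1. box [0,81]×[0,78]: [(0, 0) (81, 0) (81, 78) (0, 78)]
2. ⊥bis P0·P1 via (58.145,26.21): [(73.5946, 0) (81, 0) (81, 78) (27.6171, 78)]  |A|=2370.7426
3. ⊥bis P0·P2 via (48.07,39.41): [(48.426, 42.6981) (73.5946, 0) (81, 0) (81, 78) (52.2484, 78)]  |A|=1935.9771
4. ⊥bis P0·P3 via (66.28,26.3): [(48.426, 42.6981) (48.6343, 42.3447) (81, 12.9155) (81, 78) (52.2484, 78)]  |A|=1570.1778
5. ⊥bis P0·P4 via (58.645,47.93): [(52.4638, 38.8626) (81, 12.9155) (81, 78) (79.1436, 78)]  |A|=964.9579
6. ⊥bis P0·P5 via (73.24,23.195): [(52.4638, 38.8626) (68.8759, 23.9397) (81, 21.8709) (81, 78) (79.1436, 78)]  |A|=910.6699
7. ⊥bis P0·P6 via (55.805,54.795): [(52.4638, 38.8626) (68.8759, 23.9397) (81, 21.8709) (81, 78) (79.1436, 78)]  |A|=910.6699
8. ⊥bis P0·P7 via (42.355,50.145): [(52.4638, 38.8626) (68.8759, 23.9397) (81, 21.8709) (81, 78) (79.1436, 78)]  |A|=910.6699
9. ⊥bis P0·P8 via (55.975,32.635): [(54.2506, 41.4837) (55.2562, 36.3236) (68.8759, 23.9397) (81, 21.8709) (81, 78) (79.1436, 78)]  |A|=904.7422
10. canonical 6-gon: [(54.2506, 41.4837) (55.2562, 36.3236) (68.8759, 23.9397) (81, 21.8709) (81, 78) (79.1436, 78)]
11. shoelace: 904.7422

Area of P0's cell: 904.7422 (6 vertices)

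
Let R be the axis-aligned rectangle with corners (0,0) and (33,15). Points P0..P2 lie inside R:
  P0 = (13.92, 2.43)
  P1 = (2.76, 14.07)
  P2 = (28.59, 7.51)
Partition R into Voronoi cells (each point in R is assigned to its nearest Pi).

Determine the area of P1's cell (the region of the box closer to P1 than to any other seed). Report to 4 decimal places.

Area of P1's cell: 113.3998

1. box [0,33]×[0,15]: [(0, 0) (33, 0) (33, 15) (0, 15)]
2. ⊥bis P1·P0 via (8.34,8.25): [(0, 0.2539) (15.3803, 15) (0, 15)]  |A|=113.3998
3. ⊥bis P1·P2 via (15.675,10.79): [(0, 0.2539) (15.3803, 15) (0, 15)]  |A|=113.3998
4. canonical 3-gon: [(0, 0.2539) (15.3803, 15) (0, 15)]
5. shoelace: 113.3998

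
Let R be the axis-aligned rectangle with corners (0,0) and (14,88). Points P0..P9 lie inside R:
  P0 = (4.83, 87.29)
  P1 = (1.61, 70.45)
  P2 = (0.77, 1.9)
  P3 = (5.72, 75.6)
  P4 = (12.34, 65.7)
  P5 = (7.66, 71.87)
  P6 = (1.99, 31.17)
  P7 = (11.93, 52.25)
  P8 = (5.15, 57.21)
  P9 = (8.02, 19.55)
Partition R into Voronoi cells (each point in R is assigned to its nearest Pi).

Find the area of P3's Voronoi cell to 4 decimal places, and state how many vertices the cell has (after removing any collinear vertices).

1. box [0,14]×[0,88]: [(0, 0) (14, 0) (14, 88) (0, 88)]
2. ⊥bis P3·P0 via (5.275,81.445): [(0, 81.0434) (0, 0) (14, 0) (14, 82.1093)]  |A|=1142.0686
3. ⊥bis P3·P1 via (3.665,73.025): [(0, 81.0434) (0, 75.9499) (14, 64.7771) (14, 82.1093)]  |A|=156.98
4. ⊥bis P3·P2 via (3.245,38.75): [(0, 81.0434) (0, 75.9499) (14, 64.7771) (14, 82.1093)]  |A|=156.98
5. ⊥bis P3·P4 via (9.03,70.65): [(0, 81.0434) (0, 75.9499) (7.7301, 69.7808) (14, 73.9734) (14, 82.1093)]  |A|=128.1501
6. ⊥bis P3·P5 via (6.69,73.735): [(0, 81.0434) (0, 75.9499) (4.3199, 72.5023) (14, 77.537) (14, 82.1093)]  |A|=95.2216
7. ⊥bis P3·P6 via (3.855,53.385): [(0, 81.0434) (0, 75.9499) (4.3199, 72.5023) (14, 77.537) (14, 82.1093)]  |A|=95.2216
8. ⊥bis P3·P7 via (8.825,63.925): [(0, 81.0434) (0, 75.9499) (4.3199, 72.5023) (14, 77.537) (14, 82.1093)]  |A|=95.2216
9. ⊥bis P3·P8 via (5.435,66.405): [(0, 81.0434) (0, 75.9499) (4.3199, 72.5023) (14, 77.537) (14, 82.1093)]  |A|=95.2216
10. ⊥bis P3·P9 via (6.87,47.575): [(0, 81.0434) (0, 75.9499) (4.3199, 72.5023) (14, 77.537) (14, 82.1093)]  |A|=95.2216
11. canonical 5-gon: [(0, 81.0434) (0, 75.9499) (4.3199, 72.5023) (14, 77.537) (14, 82.1093)]
12. shoelace: 95.2216

Area of P3's cell: 95.2216 (5 vertices)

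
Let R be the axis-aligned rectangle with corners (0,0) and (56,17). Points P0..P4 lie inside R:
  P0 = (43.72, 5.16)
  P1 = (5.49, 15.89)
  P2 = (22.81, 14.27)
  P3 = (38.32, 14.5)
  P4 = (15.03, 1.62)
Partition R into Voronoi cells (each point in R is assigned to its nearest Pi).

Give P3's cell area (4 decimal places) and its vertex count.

Area of P3's cell: 150.2447 (3 vertices)

1. box [0,56]×[0,17]: [(0, 0) (56, 0) (56, 17) (0, 17)]
2. ⊥bis P3·P0 via (41.02,9.83): [(0, 0) (24.0177, 0) (53.4214, 17) (0, 17)]  |A|=658.2331
3. ⊥bis P3·P1 via (21.905,15.195): [(21.2617, 0) (24.0177, 0) (53.4214, 17) (21.9814, 17)]  |A|=290.6669
4. ⊥bis P3·P2 via (30.565,14.385): [(30.7208, 3.8755) (53.4214, 17) (30.5262, 17)]  |A|=150.2447
5. ⊥bis P3·P4 via (26.675,8.06): [(30.7208, 3.8755) (53.4214, 17) (30.5262, 17)]  |A|=150.2447
6. canonical 3-gon: [(30.7208, 3.8755) (53.4214, 17) (30.5262, 17)]
7. shoelace: 150.2447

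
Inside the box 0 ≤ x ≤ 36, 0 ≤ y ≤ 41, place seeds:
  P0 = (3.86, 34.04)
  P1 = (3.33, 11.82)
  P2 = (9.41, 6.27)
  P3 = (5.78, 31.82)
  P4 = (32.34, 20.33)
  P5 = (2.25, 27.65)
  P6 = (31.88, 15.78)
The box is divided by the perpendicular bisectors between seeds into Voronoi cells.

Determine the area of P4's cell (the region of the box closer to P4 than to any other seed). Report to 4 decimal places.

Area of P4's cell: 341.7085

1. box [0,36]×[0,41]: [(0, 0) (36, 0) (36, 41) (0, 41)]
2. ⊥bis P4·P0 via (18.1,27.185): [(5.0134, 0) (36, 0) (36, 41) (24.7504, 41)]  |A|=865.8419
3. ⊥bis P4·P1 via (17.835,16.075): [(15.9103, 22.6363) (22.5506, 0) (36, 0) (36, 41) (24.7504, 41)]  |A|=667.3542
4. ⊥bis P4·P2 via (20.875,13.3): [(15.9103, 22.6363) (16.6074, 20.26) (29.0302, 0) (36, 0) (36, 41) (24.7504, 41)]  |A|=601.7158
5. ⊥bis P4·P3 via (19.06,26.075): [(16.5819, 20.3467) (16.6074, 20.26) (29.0302, 0) (36, 0) (36, 41) (25.5166, 41)]  |A|=577.5164
6. ⊥bis P4·P5 via (17.295,23.99): [(16.5819, 20.3467) (16.6074, 20.26) (29.0302, 0) (36, 0) (36, 41) (25.5166, 41)]  |A|=577.5164
7. ⊥bis P4·P6 via (32.11,18.055): [(16.5819, 20.3467) (16.6074, 20.26) (17.0242, 19.5802) (36, 17.6617) (36, 41) (25.5166, 41)]  |A|=341.7085
8. canonical 6-gon: [(16.5819, 20.3467) (16.6074, 20.26) (17.0242, 19.5802) (36, 17.6617) (36, 41) (25.5166, 41)]
9. shoelace: 341.7085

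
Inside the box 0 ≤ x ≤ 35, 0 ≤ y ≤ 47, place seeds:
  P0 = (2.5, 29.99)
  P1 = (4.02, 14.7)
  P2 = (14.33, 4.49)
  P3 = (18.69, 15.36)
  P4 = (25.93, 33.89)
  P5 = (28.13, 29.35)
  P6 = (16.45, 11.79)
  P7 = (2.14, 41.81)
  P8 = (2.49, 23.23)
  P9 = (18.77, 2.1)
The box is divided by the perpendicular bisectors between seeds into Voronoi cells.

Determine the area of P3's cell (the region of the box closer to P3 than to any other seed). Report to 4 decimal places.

Area of P3's cell: 247.0370

1. box [0,35]×[0,47]: [(0, 0) (35, 0) (35, 47) (0, 47)]
2. ⊥bis P3·P0 via (10.595,22.675): [(0, 10.9503) (0, 0) (35, 0) (35, 47) (32.5761, 47)]  |A|=1057.8191
3. ⊥bis P3·P1 via (11.355,15.03): [(10.9913, 23.1136) (12.0312, 0) (35, 0) (35, 47) (32.5761, 47)]  |A|=858.5982
4. ⊥bis P3·P2 via (16.51,9.925): [(10.9913, 23.1136) (11.4942, 11.9369) (35, 2.5086) (35, 47) (32.5761, 47)]  |A|=692.0271
5. ⊥bis P3·P4 via (22.31,24.625): [(14.9542, 27.499) (10.9913, 23.1136) (11.4942, 11.9369) (35, 2.5086) (35, 19.6668)]  |A|=394.4355
6. ⊥bis P3·P5 via (23.41,22.355): [(16.9315, 26.7265) (14.9542, 27.499) (10.9913, 23.1136) (11.4942, 11.9369) (35, 2.5086) (35, 14.5344)]  |A|=348.0687
7. ⊥bis P3·P6 via (17.57,13.575): [(16.9315, 26.7265) (14.9542, 27.499) (10.9913, 23.1136) (11.2418, 17.5456) (35, 2.6385) (35, 14.5344)]  |A|=281.7955
8. ⊥bis P3·P7 via (10.415,28.585): [(16.9315, 26.7265) (14.9542, 27.499) (10.9913, 23.1136) (11.2418, 17.5456) (35, 2.6385) (35, 14.5344)]  |A|=281.7955
9. ⊥bis P3·P8 via (10.59,19.295): [(16.9315, 26.7265) (14.9542, 27.499) (14.1353, 26.5928) (11.1145, 20.3747) (11.2418, 17.5456) (35, 2.6385) (35, 14.5344)]  |A|=277.2757
10. ⊥bis P3·P9 via (18.73,8.73): [(16.9315, 26.7265) (14.9542, 27.499) (14.1353, 26.5928) (11.1145, 20.3747) (11.2418, 17.5456) (25.2292, 8.7692) (35, 8.8282) (35, 14.5344)]  |A|=247.037
11. canonical 8-gon: [(16.9315, 26.7265) (14.9542, 27.499) (14.1353, 26.5928) (11.1145, 20.3747) (11.2418, 17.5456) (25.2292, 8.7692) (35, 8.8282) (35, 14.5344)]
12. shoelace: 247.037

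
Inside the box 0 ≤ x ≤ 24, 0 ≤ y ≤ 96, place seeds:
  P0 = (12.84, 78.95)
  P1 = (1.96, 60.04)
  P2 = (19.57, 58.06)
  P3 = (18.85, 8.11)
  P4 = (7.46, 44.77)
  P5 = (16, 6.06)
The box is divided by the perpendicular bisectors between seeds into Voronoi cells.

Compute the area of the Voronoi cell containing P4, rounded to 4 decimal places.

Area of P4's cell: 573.2128

1. box [0,24]×[0,96]: [(0, 0) (24, 0) (24, 96) (0, 96)]
2. ⊥bis P4·P0 via (10.15,61.86): [(0, 63.4576) (0, 0) (24, 0) (24, 59.68)]  |A|=1477.6514
3. ⊥bis P4·P1 via (4.71,52.405): [(0, 50.7085) (0, 0) (24, 0) (24, 59.3529)]  |A|=1320.7377
4. ⊥bis P4·P2 via (13.515,51.415): [(10.2419, 54.3975) (0, 50.7085) (0, 0) (24, 0) (24, 41.8609)]  |A|=1200.4093
5. ⊥bis P4·P3 via (13.155,26.44): [(10.2419, 54.3975) (0, 50.7085) (0, 22.3528) (24, 29.8095) (24, 41.8609)]  |A|=574.4617
6. ⊥bis P4·P5 via (11.73,25.415): [(10.2419, 54.3975) (0, 50.7085) (0, 22.8272) (5.266, 23.9889) (24, 29.8095) (24, 41.8609)]  |A|=573.2128
7. canonical 6-gon: [(10.2419, 54.3975) (0, 50.7085) (0, 22.8272) (5.266, 23.9889) (24, 29.8095) (24, 41.8609)]
8. shoelace: 573.2128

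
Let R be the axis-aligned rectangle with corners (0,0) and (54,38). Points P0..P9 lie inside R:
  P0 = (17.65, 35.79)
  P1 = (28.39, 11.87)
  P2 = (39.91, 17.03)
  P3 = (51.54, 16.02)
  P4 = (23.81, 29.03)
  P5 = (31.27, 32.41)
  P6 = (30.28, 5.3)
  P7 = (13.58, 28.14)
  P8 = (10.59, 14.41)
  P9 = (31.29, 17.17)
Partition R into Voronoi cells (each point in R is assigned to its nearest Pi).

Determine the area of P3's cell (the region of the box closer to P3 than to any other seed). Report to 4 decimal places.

Area of P3's cell: 285.8622

1. box [0,54]×[0,38]: [(0, 0) (54, 0) (54, 38) (0, 38)]
2. ⊥bis P3·P0 via (34.595,25.905): [(19.4831, 0) (54, 0) (54, 38) (41.6507, 38)]  |A|=890.4573
3. ⊥bis P3·P1 via (39.965,13.945): [(37.0627, 30.1351) (42.4649, 0) (54, 0) (54, 38) (41.6507, 38)]  |A|=544.1785
4. ⊥bis P3·P2 via (45.725,16.525): [(44.2899, 0) (54, 0) (54, 38) (47.59, 38)]  |A|=306.2823
5. ⊥bis P3·P4 via (37.675,22.525): [(44.2899, 0) (54, 0) (54, 38) (47.59, 38)]  |A|=306.2823
6. ⊥bis P3·P5 via (41.405,24.215): [(46.993, 31.1258) (44.2899, 0) (54, 0) (54, 38) (52.5513, 38)]  |A|=289.2298
7. ⊥bis P3·P6 via (40.91,10.66): [(46.993, 31.1258) (44.583, 3.3756) (46.2851, 0) (54, 0) (54, 38) (52.5513, 38)]  |A|=285.8622
8. ⊥bis P3·P7 via (32.56,22.08): [(46.993, 31.1258) (44.583, 3.3756) (46.2851, 0) (54, 0) (54, 38) (52.5513, 38)]  |A|=285.8622
9. ⊥bis P3·P8 via (31.065,15.215): [(46.993, 31.1258) (44.583, 3.3756) (46.2851, 0) (54, 0) (54, 38) (52.5513, 38)]  |A|=285.8622
10. ⊥bis P3·P9 via (41.415,16.595): [(46.993, 31.1258) (44.583, 3.3756) (46.2851, 0) (54, 0) (54, 38) (52.5513, 38)]  |A|=285.8622
11. canonical 6-gon: [(46.993, 31.1258) (44.583, 3.3756) (46.2851, 0) (54, 0) (54, 38) (52.5513, 38)]
12. shoelace: 285.8622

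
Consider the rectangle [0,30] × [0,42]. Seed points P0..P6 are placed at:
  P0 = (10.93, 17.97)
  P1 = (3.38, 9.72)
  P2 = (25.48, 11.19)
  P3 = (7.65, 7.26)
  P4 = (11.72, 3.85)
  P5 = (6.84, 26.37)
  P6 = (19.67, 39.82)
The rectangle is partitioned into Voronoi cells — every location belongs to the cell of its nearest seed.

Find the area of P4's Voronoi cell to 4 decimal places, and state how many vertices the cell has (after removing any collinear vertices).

1. box [0,30]×[0,42]: [(0, 0) (30, 0) (30, 42) (0, 42)]
2. ⊥bis P4·P0 via (11.325,10.91): [(0, 10.2764) (0, 0) (30, 0) (30, 11.9548)]  |A|=333.4684
3. ⊥bis P4·P1 via (7.55,6.785): [(10.4176, 10.8592) (2.7745, 0) (30, 0) (30, 11.9548)]  |A|=264.8765
4. ⊥bis P4·P2 via (18.6,7.52): [(16.6332, 11.207) (10.4176, 10.8592) (2.7745, 0) (22.6114, 0)]  |A|=143.5758
5. ⊥bis P4·P3 via (9.685,5.555): [(16.6332, 11.207) (14.3116, 11.0771) (5.0308, 0) (22.6114, 0)]  |A|=110.7684
6. ⊥bis P4·P5 via (9.28,15.11): [(16.6332, 11.207) (14.3116, 11.0771) (5.0308, 0) (22.6114, 0)]  |A|=110.7684
7. ⊥bis P4·P6 via (15.695,21.835): [(16.6332, 11.207) (14.3116, 11.0771) (5.0308, 0) (22.6114, 0)]  |A|=110.7684
8. canonical 4-gon: [(16.6332, 11.207) (14.3116, 11.0771) (5.0308, 0) (22.6114, 0)]
9. shoelace: 110.7684

Area of P4's cell: 110.7684 (4 vertices)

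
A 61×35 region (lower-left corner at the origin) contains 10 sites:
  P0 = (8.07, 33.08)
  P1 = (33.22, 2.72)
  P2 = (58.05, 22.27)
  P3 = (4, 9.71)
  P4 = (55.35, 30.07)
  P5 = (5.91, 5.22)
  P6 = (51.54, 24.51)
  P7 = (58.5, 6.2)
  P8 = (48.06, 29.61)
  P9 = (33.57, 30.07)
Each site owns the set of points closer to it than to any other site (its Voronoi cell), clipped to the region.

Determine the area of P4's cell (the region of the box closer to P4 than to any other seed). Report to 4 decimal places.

1. box [0,61]×[0,35]: [(0, 0) (61, 0) (61, 35) (0, 35)]
2. ⊥bis P4·P0 via (31.71,31.575): [(29.6998, 0) (61, 0) (61, 35) (31.928, 35)]  |A|=1056.5121
3. ⊥bis P4·P1 via (44.285,16.395): [(31.407, 26.8151) (61, 2.8702) (61, 35) (31.928, 35)]  |A|=594.3838
4. ⊥bis P4·P2 via (56.7,26.17): [(31.407, 26.8151) (39.5438, 20.2313) (61, 27.6585) (61, 35) (31.928, 35)]  |A|=328.4528
5. ⊥bis P4·P3 via (29.675,19.89): [(31.407, 26.8151) (39.5438, 20.2313) (61, 27.6585) (61, 35) (31.928, 35)]  |A|=328.4528
6. ⊥bis P4·P5 via (30.63,17.645): [(31.407, 26.8151) (39.5438, 20.2313) (61, 27.6585) (61, 35) (31.928, 35)]  |A|=328.4528
7. ⊥bis P4·P6 via (53.445,27.29): [(55.6233, 25.7973) (61, 27.6585) (61, 35) (42.1937, 35)]  |A|=106.2711
8. ⊥bis P4·P7 via (56.925,18.135): [(55.6233, 25.7973) (61, 27.6585) (61, 35) (42.1937, 35)]  |A|=106.2711
9. ⊥bis P4·P8 via (51.705,29.84): [(51.7945, 28.421) (55.6233, 25.7973) (61, 27.6585) (61, 35) (51.3794, 35)]  |A|=76.0545
10. ⊥bis P4·P9 via (44.46,30.07): [(51.7945, 28.421) (55.6233, 25.7973) (61, 27.6585) (61, 35) (51.3794, 35)]  |A|=76.0545
11. canonical 5-gon: [(51.7945, 28.421) (55.6233, 25.7973) (61, 27.6585) (61, 35) (51.3794, 35)]
12. shoelace: 76.0545

Area of P4's cell: 76.0545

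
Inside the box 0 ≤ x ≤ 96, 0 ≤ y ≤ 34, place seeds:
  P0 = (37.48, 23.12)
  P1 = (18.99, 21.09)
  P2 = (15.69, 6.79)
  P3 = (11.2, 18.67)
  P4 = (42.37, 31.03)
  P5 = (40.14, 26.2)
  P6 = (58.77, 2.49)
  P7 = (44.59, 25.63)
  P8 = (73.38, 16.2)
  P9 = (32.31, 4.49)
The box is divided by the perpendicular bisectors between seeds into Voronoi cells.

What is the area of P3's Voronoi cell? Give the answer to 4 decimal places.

Area of P3's cell: 329.6690

1. box [0,96]×[0,34]: [(0, 0) (96, 0) (96, 34) (0, 34)]
2. ⊥bis P3·P0 via (24.34,20.895): [(0, 0) (27.8782, 0) (22.1209, 34) (0, 34)]  |A|=849.9844
3. ⊥bis P3·P1 via (15.095,19.88): [(0, 0) (21.2708, 0) (10.7086, 34) (0, 34)]  |A|=543.6493
4. ⊥bis P3·P2 via (13.445,12.73): [(0, 7.6485) (16.9094, 14.0394) (10.7086, 34) (0, 34)]  |A|=329.669
5. ⊥bis P3·P4 via (26.785,24.85): [(0, 7.6485) (16.9094, 14.0394) (10.7086, 34) (0, 34)]  |A|=329.669
6. ⊥bis P3·P5 via (25.67,22.435): [(0, 7.6485) (16.9094, 14.0394) (10.7086, 34) (0, 34)]  |A|=329.669
7. ⊥bis P3·P6 via (34.985,10.58): [(0, 7.6485) (16.9094, 14.0394) (10.7086, 34) (0, 34)]  |A|=329.669
8. ⊥bis P3·P7 via (27.895,22.15): [(0, 7.6485) (16.9094, 14.0394) (10.7086, 34) (0, 34)]  |A|=329.669
9. ⊥bis P3·P8 via (42.29,17.435): [(0, 7.6485) (16.9094, 14.0394) (10.7086, 34) (0, 34)]  |A|=329.669
10. ⊥bis P3·P9 via (21.755,11.58): [(0, 7.6485) (16.9094, 14.0394) (10.7086, 34) (0, 34)]  |A|=329.669
11. canonical 4-gon: [(0, 7.6485) (16.9094, 14.0394) (10.7086, 34) (0, 34)]
12. shoelace: 329.669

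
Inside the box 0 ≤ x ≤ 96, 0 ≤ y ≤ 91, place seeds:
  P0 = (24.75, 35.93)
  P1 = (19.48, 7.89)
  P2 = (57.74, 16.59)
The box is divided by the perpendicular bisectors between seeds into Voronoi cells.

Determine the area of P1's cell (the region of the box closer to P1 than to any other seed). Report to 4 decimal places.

1. box [0,96]×[0,91]: [(0, 0) (96, 0) (96, 91) (0, 91)]
2. ⊥bis P1·P0 via (22.115,21.91): [(0, 26.0664) (0, 0) (96, 0) (96, 8.0236)]  |A|=1636.3222
3. ⊥bis P1·P2 via (38.61,12.24): [(37.0494, 19.1031) (0, 26.0664) (0, 0) (41.3933, 0)]  |A|=878.2432
4. canonical 4-gon: [(37.0494, 19.1031) (0, 26.0664) (0, 0) (41.3933, 0)]
5. shoelace: 878.2432

Area of P1's cell: 878.2432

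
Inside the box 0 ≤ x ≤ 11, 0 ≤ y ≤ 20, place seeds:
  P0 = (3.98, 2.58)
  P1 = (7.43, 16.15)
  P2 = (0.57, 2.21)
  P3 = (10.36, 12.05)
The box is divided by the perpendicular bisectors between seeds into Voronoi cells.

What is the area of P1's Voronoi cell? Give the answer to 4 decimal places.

1. box [0,11]×[0,20]: [(0, 0) (11, 0) (11, 20) (0, 20)]
2. ⊥bis P1·P0 via (5.705,9.365): [(0, 10.8154) (11, 8.0188) (11, 20) (0, 20)]  |A|=116.4117
3. ⊥bis P1·P2 via (4,9.18): [(0, 11.1484) (1.4, 10.4595) (11, 8.0188) (11, 20) (0, 20)]  |A|=116.1786
4. ⊥bis P1·P3 via (8.895,14.1): [(0, 11.1484) (1.4, 10.4595) (3.1708, 10.0093) (11, 15.6043) (11, 20) (0, 20)]  |A|=86.4844
5. canonical 6-gon: [(0, 11.1484) (1.4, 10.4595) (3.1708, 10.0093) (11, 15.6043) (11, 20) (0, 20)]
6. shoelace: 86.4844

Area of P1's cell: 86.4844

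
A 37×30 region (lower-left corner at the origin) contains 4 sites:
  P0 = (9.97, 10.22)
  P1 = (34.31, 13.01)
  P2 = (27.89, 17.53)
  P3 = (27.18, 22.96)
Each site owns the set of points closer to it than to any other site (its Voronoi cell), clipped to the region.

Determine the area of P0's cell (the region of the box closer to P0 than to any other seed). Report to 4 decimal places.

Area of P0's cell: 531.3565

1. box [0,37]×[0,30]: [(0, 0) (37, 0) (37, 30) (0, 30)]
2. ⊥bis P0·P1 via (22.14,11.615): [(0, 0) (23.4714, 0) (20.0326, 30) (0, 30)]  |A|=652.5597
3. ⊥bis P0·P2 via (18.93,13.875): [(0, 0) (23.4714, 0) (23.0342, 3.8137) (12.3522, 30) (0, 30)]  |A|=551.9996
4. ⊥bis P0·P3 via (18.575,16.59): [(0, 0) (23.4714, 0) (23.0342, 3.8137) (16.8988, 18.8543) (8.648, 30) (0, 30)]  |A|=531.3565
5. canonical 6-gon: [(0, 0) (23.4714, 0) (23.0342, 3.8137) (16.8988, 18.8543) (8.648, 30) (0, 30)]
6. shoelace: 531.3565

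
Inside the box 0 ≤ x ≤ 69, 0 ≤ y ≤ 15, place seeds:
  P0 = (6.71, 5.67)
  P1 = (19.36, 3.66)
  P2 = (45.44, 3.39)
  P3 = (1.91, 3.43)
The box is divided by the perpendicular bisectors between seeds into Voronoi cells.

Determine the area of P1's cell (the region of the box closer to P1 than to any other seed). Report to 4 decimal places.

Area of P1's cell: 284.3353

1. box [0,69]×[0,15]: [(0, 0) (69, 0) (69, 15) (0, 15)]
2. ⊥bis P1·P0 via (13.035,4.665): [(12.2938, 0) (69, 0) (69, 15) (14.6772, 15)]  |A|=832.7181
3. ⊥bis P1·P2 via (32.4,3.525): [(12.2938, 0) (32.3635, 0) (32.5188, 15) (14.6772, 15)]  |A|=284.3353
4. ⊥bis P1·P3 via (10.635,3.545): [(12.2938, 0) (32.3635, 0) (32.5188, 15) (14.6772, 15)]  |A|=284.3353
5. canonical 4-gon: [(12.2938, 0) (32.3635, 0) (32.5188, 15) (14.6772, 15)]
6. shoelace: 284.3353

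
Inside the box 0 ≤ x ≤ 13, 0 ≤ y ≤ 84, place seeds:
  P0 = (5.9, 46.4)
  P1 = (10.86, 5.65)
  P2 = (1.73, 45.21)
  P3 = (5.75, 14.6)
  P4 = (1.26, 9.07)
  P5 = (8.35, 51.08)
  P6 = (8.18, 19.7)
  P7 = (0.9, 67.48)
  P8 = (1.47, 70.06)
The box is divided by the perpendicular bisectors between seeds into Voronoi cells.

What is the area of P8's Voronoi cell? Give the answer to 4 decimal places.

Area of P8's cell: 213.2552

1. box [0,13]×[0,84]: [(0, 0) (13, 0) (13, 84) (0, 84)]
2. ⊥bis P8·P0 via (3.685,58.23): [(0, 57.54) (13, 59.9741) (13, 84) (0, 84)]  |A|=328.1581
3. ⊥bis P8·P1 via (6.165,37.855): [(0, 57.54) (13, 59.9741) (13, 84) (0, 84)]  |A|=328.1581
4. ⊥bis P8·P2 via (1.6,57.635): [(0, 57.6183) (0.4425, 57.6229) (13, 59.9741) (13, 84) (0, 84)]  |A|=328.1408
5. ⊥bis P8·P3 via (3.61,42.33): [(0, 57.6183) (0.4425, 57.6229) (13, 59.9741) (13, 84) (0, 84)]  |A|=328.1408
6. ⊥bis P8·P4 via (1.365,39.565): [(0, 57.6183) (0.4425, 57.6229) (13, 59.9741) (13, 84) (0, 84)]  |A|=328.1408
7. ⊥bis P8·P5 via (4.91,60.57): [(0, 58.7902) (13, 63.5025) (13, 84) (0, 84)]  |A|=297.0974
8. ⊥bis P8·P6 via (4.825,44.88): [(0, 58.7902) (13, 63.5025) (13, 84) (0, 84)]  |A|=297.0974
9. ⊥bis P8·P7 via (1.185,68.77): [(0, 69.0318) (13, 66.1597) (13, 84) (0, 84)]  |A|=213.2552
10. canonical 4-gon: [(0, 69.0318) (13, 66.1597) (13, 84) (0, 84)]
11. shoelace: 213.2552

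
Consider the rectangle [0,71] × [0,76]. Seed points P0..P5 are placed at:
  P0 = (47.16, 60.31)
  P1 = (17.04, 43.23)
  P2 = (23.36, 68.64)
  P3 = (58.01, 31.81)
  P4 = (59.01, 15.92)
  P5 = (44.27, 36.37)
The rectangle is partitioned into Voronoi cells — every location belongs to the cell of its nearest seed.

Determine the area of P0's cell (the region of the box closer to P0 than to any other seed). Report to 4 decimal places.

1. box [0,71]×[0,76]: [(0, 0) (71, 0) (71, 76) (0, 76)]
2. ⊥bis P0·P1 via (32.1,51.77): [(61.457, 0) (71, 0) (71, 76) (18.36, 76)]  |A|=2362.9551
3. ⊥bis P0·P2 via (35.26,64.475): [(31.3043, 53.1731) (61.457, 0) (71, 0) (71, 76) (39.2938, 76)]  |A|=2124.0291
4. ⊥bis P0·P3 via (52.585,46.06): [(31.3043, 53.1731) (38.4002, 40.6598) (71, 53.0706) (71, 76) (39.2938, 76)]  |A|=1064.9739
5. ⊥bis P0·P4 via (53.085,38.115): [(31.3043, 53.1731) (38.4002, 40.6598) (71, 53.0706) (71, 76) (39.2938, 76)]  |A|=1064.9739
6. ⊥bis P0·P5 via (45.715,48.34): [(31.3043, 53.1731) (33.1875, 49.8523) (55.4781, 47.1614) (71, 53.0706) (71, 76) (39.2938, 76)]  |A|=969.5341
7. canonical 6-gon: [(31.3043, 53.1731) (33.1875, 49.8523) (55.4781, 47.1614) (71, 53.0706) (71, 76) (39.2938, 76)]
8. shoelace: 969.5341

Area of P0's cell: 969.5341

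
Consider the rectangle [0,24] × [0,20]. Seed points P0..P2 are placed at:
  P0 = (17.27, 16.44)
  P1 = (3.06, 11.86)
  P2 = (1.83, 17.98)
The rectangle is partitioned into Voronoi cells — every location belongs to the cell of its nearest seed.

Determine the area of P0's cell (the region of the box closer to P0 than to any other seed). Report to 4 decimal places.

Area of P0's cell: 247.1067

1. box [0,24]×[0,20]: [(0, 0) (24, 0) (24, 20) (0, 20)]
2. ⊥bis P0·P1 via (10.165,14.15): [(14.7257, 0) (24, 0) (24, 20) (8.2795, 20)]  |A|=249.9484
3. ⊥bis P0·P2 via (9.55,17.21): [(9.4623, 16.3303) (14.7257, 0) (24, 0) (24, 20) (9.8283, 20)]  |A|=247.1067
4. canonical 5-gon: [(9.4623, 16.3303) (14.7257, 0) (24, 0) (24, 20) (9.8283, 20)]
5. shoelace: 247.1067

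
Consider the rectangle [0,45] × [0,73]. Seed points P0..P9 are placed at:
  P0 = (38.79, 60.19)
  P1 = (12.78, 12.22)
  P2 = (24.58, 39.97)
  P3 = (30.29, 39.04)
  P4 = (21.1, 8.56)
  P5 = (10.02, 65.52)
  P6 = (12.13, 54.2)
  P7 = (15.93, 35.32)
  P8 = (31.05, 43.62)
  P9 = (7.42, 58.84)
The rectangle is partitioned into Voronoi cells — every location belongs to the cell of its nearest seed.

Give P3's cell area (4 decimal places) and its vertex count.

Area of P3's cell: 364.0245 (5 vertices)

1. box [0,45]×[0,73]: [(0, 0) (45, 0) (45, 73) (0, 73)]
2. ⊥bis P3·P0 via (34.54,49.615): [(0, 63.4963) (0, 0) (45, 0) (45, 45.4112)]  |A|=2450.4197
3. ⊥bis P3·P1 via (21.535,25.63): [(0, 63.4963) (0, 39.6896) (45, 10.3104) (45, 45.4112)]  |A|=1325.4206
4. ⊥bis P3·P2 via (27.435,39.505): [(29.417, 51.6739) (24.8253, 23.4819) (45, 10.3104) (45, 45.4112)]  |A|=588.1115
5. ⊥bis P3·P4 via (25.695,23.8): [(29.417, 51.6739) (24.9154, 24.0351) (45, 17.9794) (45, 45.4112)]  |A|=504.9236
6. ⊥bis P3·P5 via (20.155,52.28): [(29.417, 51.6739) (24.9154, 24.0351) (45, 17.9794) (45, 45.4112)]  |A|=504.9236
7. ⊥bis P3·P6 via (21.21,46.62): [(29.417, 51.6739) (24.9154, 24.0351) (45, 17.9794) (45, 45.4112)]  |A|=504.9236
8. ⊥bis P3·P7 via (23.11,37.18): [(29.417, 51.6739) (25.533, 27.8269) (26.6508, 23.5118) (45, 17.9794) (45, 45.4112)]  |A|=501.4718
9. ⊥bis P3·P8 via (30.67,41.33): [(27.8096, 41.8047) (25.533, 27.8269) (26.6508, 23.5118) (45, 17.9794) (45, 38.9521)]  |A|=364.0245
10. ⊥bis P3·P9 via (18.855,48.94): [(27.8096, 41.8047) (25.533, 27.8269) (26.6508, 23.5118) (45, 17.9794) (45, 38.9521)]  |A|=364.0245
11. canonical 5-gon: [(27.8096, 41.8047) (25.533, 27.8269) (26.6508, 23.5118) (45, 17.9794) (45, 38.9521)]
12. shoelace: 364.0245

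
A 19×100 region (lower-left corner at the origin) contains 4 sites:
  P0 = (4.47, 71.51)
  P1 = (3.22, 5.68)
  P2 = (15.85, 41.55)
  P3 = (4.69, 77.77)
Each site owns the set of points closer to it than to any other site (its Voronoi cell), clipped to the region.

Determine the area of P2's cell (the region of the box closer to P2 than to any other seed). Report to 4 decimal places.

Area of P2's cell: 620.3877

1. box [0,19]×[0,100]: [(0, 0) (19, 0) (19, 100) (0, 100)]
2. ⊥bis P2·P0 via (10.16,56.53): [(0, 52.6708) (0, 0) (19, 0) (19, 59.8878)]  |A|=1069.3068
3. ⊥bis P2·P1 via (9.535,23.615): [(0, 52.6708) (0, 26.9723) (19, 20.2823) (19, 59.8878)]  |A|=620.3877
4. ⊥bis P2·P3 via (10.27,59.66): [(0, 52.6708) (0, 26.9723) (19, 20.2823) (19, 59.8878)]  |A|=620.3877
5. canonical 4-gon: [(0, 52.6708) (0, 26.9723) (19, 20.2823) (19, 59.8878)]
6. shoelace: 620.3877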